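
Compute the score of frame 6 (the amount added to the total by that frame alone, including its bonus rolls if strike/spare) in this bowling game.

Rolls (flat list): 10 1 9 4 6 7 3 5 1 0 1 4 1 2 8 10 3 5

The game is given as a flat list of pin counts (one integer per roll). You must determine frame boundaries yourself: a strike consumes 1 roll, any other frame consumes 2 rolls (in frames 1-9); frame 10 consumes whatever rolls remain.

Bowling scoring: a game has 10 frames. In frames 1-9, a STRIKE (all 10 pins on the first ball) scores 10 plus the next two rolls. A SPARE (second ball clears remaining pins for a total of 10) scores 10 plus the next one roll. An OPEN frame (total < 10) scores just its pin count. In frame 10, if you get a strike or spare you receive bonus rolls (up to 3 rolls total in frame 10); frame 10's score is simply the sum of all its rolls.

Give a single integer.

Answer: 1

Derivation:
Frame 1: STRIKE. 10 + next two rolls (1+9) = 20. Cumulative: 20
Frame 2: SPARE (1+9=10). 10 + next roll (4) = 14. Cumulative: 34
Frame 3: SPARE (4+6=10). 10 + next roll (7) = 17. Cumulative: 51
Frame 4: SPARE (7+3=10). 10 + next roll (5) = 15. Cumulative: 66
Frame 5: OPEN (5+1=6). Cumulative: 72
Frame 6: OPEN (0+1=1). Cumulative: 73
Frame 7: OPEN (4+1=5). Cumulative: 78
Frame 8: SPARE (2+8=10). 10 + next roll (10) = 20. Cumulative: 98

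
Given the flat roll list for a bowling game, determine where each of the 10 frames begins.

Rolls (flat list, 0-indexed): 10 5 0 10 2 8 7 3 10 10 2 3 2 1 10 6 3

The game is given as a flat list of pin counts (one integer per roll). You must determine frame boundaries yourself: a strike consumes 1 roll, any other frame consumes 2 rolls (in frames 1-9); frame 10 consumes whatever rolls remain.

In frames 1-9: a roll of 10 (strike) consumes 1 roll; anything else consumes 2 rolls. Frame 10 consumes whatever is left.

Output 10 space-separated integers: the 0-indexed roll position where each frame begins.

Frame 1 starts at roll index 0: roll=10 (strike), consumes 1 roll
Frame 2 starts at roll index 1: rolls=5,0 (sum=5), consumes 2 rolls
Frame 3 starts at roll index 3: roll=10 (strike), consumes 1 roll
Frame 4 starts at roll index 4: rolls=2,8 (sum=10), consumes 2 rolls
Frame 5 starts at roll index 6: rolls=7,3 (sum=10), consumes 2 rolls
Frame 6 starts at roll index 8: roll=10 (strike), consumes 1 roll
Frame 7 starts at roll index 9: roll=10 (strike), consumes 1 roll
Frame 8 starts at roll index 10: rolls=2,3 (sum=5), consumes 2 rolls
Frame 9 starts at roll index 12: rolls=2,1 (sum=3), consumes 2 rolls
Frame 10 starts at roll index 14: 3 remaining rolls

Answer: 0 1 3 4 6 8 9 10 12 14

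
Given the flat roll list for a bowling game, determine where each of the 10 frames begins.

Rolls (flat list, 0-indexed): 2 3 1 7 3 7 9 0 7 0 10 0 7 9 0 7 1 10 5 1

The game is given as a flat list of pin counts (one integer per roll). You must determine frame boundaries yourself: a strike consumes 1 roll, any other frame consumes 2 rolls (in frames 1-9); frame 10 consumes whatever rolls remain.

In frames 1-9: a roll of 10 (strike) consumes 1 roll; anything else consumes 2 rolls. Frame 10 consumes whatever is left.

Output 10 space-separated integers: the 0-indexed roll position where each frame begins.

Answer: 0 2 4 6 8 10 11 13 15 17

Derivation:
Frame 1 starts at roll index 0: rolls=2,3 (sum=5), consumes 2 rolls
Frame 2 starts at roll index 2: rolls=1,7 (sum=8), consumes 2 rolls
Frame 3 starts at roll index 4: rolls=3,7 (sum=10), consumes 2 rolls
Frame 4 starts at roll index 6: rolls=9,0 (sum=9), consumes 2 rolls
Frame 5 starts at roll index 8: rolls=7,0 (sum=7), consumes 2 rolls
Frame 6 starts at roll index 10: roll=10 (strike), consumes 1 roll
Frame 7 starts at roll index 11: rolls=0,7 (sum=7), consumes 2 rolls
Frame 8 starts at roll index 13: rolls=9,0 (sum=9), consumes 2 rolls
Frame 9 starts at roll index 15: rolls=7,1 (sum=8), consumes 2 rolls
Frame 10 starts at roll index 17: 3 remaining rolls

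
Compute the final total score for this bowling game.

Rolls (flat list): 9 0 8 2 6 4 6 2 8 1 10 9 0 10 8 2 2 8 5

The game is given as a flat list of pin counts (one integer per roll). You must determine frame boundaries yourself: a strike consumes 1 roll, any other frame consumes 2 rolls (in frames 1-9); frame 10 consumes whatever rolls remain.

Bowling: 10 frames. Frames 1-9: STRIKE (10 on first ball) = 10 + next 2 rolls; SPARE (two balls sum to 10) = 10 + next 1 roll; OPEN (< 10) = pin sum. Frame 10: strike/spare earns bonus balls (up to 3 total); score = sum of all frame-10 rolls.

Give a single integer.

Answer: 133

Derivation:
Frame 1: OPEN (9+0=9). Cumulative: 9
Frame 2: SPARE (8+2=10). 10 + next roll (6) = 16. Cumulative: 25
Frame 3: SPARE (6+4=10). 10 + next roll (6) = 16. Cumulative: 41
Frame 4: OPEN (6+2=8). Cumulative: 49
Frame 5: OPEN (8+1=9). Cumulative: 58
Frame 6: STRIKE. 10 + next two rolls (9+0) = 19. Cumulative: 77
Frame 7: OPEN (9+0=9). Cumulative: 86
Frame 8: STRIKE. 10 + next two rolls (8+2) = 20. Cumulative: 106
Frame 9: SPARE (8+2=10). 10 + next roll (2) = 12. Cumulative: 118
Frame 10: SPARE. Sum of all frame-10 rolls (2+8+5) = 15. Cumulative: 133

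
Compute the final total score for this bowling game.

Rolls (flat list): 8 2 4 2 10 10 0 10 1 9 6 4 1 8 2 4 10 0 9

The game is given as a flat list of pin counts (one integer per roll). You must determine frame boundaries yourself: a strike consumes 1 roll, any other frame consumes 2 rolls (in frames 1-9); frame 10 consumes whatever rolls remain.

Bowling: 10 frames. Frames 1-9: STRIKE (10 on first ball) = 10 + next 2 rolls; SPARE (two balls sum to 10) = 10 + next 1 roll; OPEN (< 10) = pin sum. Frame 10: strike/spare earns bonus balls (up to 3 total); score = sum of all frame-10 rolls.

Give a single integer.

Frame 1: SPARE (8+2=10). 10 + next roll (4) = 14. Cumulative: 14
Frame 2: OPEN (4+2=6). Cumulative: 20
Frame 3: STRIKE. 10 + next two rolls (10+0) = 20. Cumulative: 40
Frame 4: STRIKE. 10 + next two rolls (0+10) = 20. Cumulative: 60
Frame 5: SPARE (0+10=10). 10 + next roll (1) = 11. Cumulative: 71
Frame 6: SPARE (1+9=10). 10 + next roll (6) = 16. Cumulative: 87
Frame 7: SPARE (6+4=10). 10 + next roll (1) = 11. Cumulative: 98
Frame 8: OPEN (1+8=9). Cumulative: 107
Frame 9: OPEN (2+4=6). Cumulative: 113
Frame 10: STRIKE. Sum of all frame-10 rolls (10+0+9) = 19. Cumulative: 132

Answer: 132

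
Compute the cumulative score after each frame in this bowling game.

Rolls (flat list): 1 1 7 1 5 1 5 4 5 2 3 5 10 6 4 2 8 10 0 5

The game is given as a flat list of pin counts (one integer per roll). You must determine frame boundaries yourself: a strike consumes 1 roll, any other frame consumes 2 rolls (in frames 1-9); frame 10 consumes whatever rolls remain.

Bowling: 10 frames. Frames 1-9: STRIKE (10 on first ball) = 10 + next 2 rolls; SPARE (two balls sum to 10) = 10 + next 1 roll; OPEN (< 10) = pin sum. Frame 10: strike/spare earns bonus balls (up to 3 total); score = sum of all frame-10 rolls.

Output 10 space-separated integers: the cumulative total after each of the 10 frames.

Answer: 2 10 16 25 32 40 60 72 92 107

Derivation:
Frame 1: OPEN (1+1=2). Cumulative: 2
Frame 2: OPEN (7+1=8). Cumulative: 10
Frame 3: OPEN (5+1=6). Cumulative: 16
Frame 4: OPEN (5+4=9). Cumulative: 25
Frame 5: OPEN (5+2=7). Cumulative: 32
Frame 6: OPEN (3+5=8). Cumulative: 40
Frame 7: STRIKE. 10 + next two rolls (6+4) = 20. Cumulative: 60
Frame 8: SPARE (6+4=10). 10 + next roll (2) = 12. Cumulative: 72
Frame 9: SPARE (2+8=10). 10 + next roll (10) = 20. Cumulative: 92
Frame 10: STRIKE. Sum of all frame-10 rolls (10+0+5) = 15. Cumulative: 107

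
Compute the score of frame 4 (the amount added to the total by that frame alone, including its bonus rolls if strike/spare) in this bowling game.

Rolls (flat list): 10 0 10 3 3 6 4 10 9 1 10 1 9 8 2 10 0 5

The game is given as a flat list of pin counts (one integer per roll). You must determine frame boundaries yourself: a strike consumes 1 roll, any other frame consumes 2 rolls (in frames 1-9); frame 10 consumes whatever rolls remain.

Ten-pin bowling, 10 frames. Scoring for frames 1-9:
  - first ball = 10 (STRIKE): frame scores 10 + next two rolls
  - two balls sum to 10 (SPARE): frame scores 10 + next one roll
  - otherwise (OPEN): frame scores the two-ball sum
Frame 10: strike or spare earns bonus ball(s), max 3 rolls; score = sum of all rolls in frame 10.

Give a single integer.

Answer: 20

Derivation:
Frame 1: STRIKE. 10 + next two rolls (0+10) = 20. Cumulative: 20
Frame 2: SPARE (0+10=10). 10 + next roll (3) = 13. Cumulative: 33
Frame 3: OPEN (3+3=6). Cumulative: 39
Frame 4: SPARE (6+4=10). 10 + next roll (10) = 20. Cumulative: 59
Frame 5: STRIKE. 10 + next two rolls (9+1) = 20. Cumulative: 79
Frame 6: SPARE (9+1=10). 10 + next roll (10) = 20. Cumulative: 99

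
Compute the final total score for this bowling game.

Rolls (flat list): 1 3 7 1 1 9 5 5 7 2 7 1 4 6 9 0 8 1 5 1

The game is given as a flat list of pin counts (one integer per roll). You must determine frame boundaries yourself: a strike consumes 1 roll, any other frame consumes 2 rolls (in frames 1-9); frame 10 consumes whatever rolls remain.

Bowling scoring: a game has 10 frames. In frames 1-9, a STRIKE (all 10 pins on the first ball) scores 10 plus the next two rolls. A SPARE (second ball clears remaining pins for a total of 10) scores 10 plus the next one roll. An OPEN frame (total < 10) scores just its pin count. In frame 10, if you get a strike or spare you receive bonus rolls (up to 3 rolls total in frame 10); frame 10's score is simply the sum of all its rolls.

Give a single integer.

Answer: 104

Derivation:
Frame 1: OPEN (1+3=4). Cumulative: 4
Frame 2: OPEN (7+1=8). Cumulative: 12
Frame 3: SPARE (1+9=10). 10 + next roll (5) = 15. Cumulative: 27
Frame 4: SPARE (5+5=10). 10 + next roll (7) = 17. Cumulative: 44
Frame 5: OPEN (7+2=9). Cumulative: 53
Frame 6: OPEN (7+1=8). Cumulative: 61
Frame 7: SPARE (4+6=10). 10 + next roll (9) = 19. Cumulative: 80
Frame 8: OPEN (9+0=9). Cumulative: 89
Frame 9: OPEN (8+1=9). Cumulative: 98
Frame 10: OPEN. Sum of all frame-10 rolls (5+1) = 6. Cumulative: 104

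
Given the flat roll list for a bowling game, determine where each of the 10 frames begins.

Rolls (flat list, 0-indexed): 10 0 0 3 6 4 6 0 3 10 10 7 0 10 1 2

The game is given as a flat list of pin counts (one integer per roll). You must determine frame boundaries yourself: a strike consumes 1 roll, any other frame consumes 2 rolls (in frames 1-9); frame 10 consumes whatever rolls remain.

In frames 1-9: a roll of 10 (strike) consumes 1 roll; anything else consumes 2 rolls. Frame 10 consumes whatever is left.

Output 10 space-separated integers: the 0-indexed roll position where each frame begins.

Answer: 0 1 3 5 7 9 10 11 13 14

Derivation:
Frame 1 starts at roll index 0: roll=10 (strike), consumes 1 roll
Frame 2 starts at roll index 1: rolls=0,0 (sum=0), consumes 2 rolls
Frame 3 starts at roll index 3: rolls=3,6 (sum=9), consumes 2 rolls
Frame 4 starts at roll index 5: rolls=4,6 (sum=10), consumes 2 rolls
Frame 5 starts at roll index 7: rolls=0,3 (sum=3), consumes 2 rolls
Frame 6 starts at roll index 9: roll=10 (strike), consumes 1 roll
Frame 7 starts at roll index 10: roll=10 (strike), consumes 1 roll
Frame 8 starts at roll index 11: rolls=7,0 (sum=7), consumes 2 rolls
Frame 9 starts at roll index 13: roll=10 (strike), consumes 1 roll
Frame 10 starts at roll index 14: 2 remaining rolls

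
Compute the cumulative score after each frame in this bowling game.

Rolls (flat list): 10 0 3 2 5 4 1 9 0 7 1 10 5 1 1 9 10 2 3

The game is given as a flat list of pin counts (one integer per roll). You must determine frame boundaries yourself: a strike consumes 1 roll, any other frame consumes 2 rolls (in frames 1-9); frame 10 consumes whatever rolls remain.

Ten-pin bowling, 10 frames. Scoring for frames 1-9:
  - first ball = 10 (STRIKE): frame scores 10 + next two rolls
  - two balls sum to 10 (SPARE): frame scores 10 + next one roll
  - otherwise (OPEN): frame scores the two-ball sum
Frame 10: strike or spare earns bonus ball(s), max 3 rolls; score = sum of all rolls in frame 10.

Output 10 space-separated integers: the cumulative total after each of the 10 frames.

Answer: 13 16 23 28 37 45 61 67 87 102

Derivation:
Frame 1: STRIKE. 10 + next two rolls (0+3) = 13. Cumulative: 13
Frame 2: OPEN (0+3=3). Cumulative: 16
Frame 3: OPEN (2+5=7). Cumulative: 23
Frame 4: OPEN (4+1=5). Cumulative: 28
Frame 5: OPEN (9+0=9). Cumulative: 37
Frame 6: OPEN (7+1=8). Cumulative: 45
Frame 7: STRIKE. 10 + next two rolls (5+1) = 16. Cumulative: 61
Frame 8: OPEN (5+1=6). Cumulative: 67
Frame 9: SPARE (1+9=10). 10 + next roll (10) = 20. Cumulative: 87
Frame 10: STRIKE. Sum of all frame-10 rolls (10+2+3) = 15. Cumulative: 102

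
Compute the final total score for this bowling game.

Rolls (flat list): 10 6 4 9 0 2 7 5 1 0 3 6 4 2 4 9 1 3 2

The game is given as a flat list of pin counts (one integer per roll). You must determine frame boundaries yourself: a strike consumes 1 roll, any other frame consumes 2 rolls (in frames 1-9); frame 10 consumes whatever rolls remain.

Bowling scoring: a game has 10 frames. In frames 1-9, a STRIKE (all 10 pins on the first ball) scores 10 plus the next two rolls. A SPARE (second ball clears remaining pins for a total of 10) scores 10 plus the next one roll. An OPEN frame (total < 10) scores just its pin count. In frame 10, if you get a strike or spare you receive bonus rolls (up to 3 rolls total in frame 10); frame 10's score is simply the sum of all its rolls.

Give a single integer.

Frame 1: STRIKE. 10 + next two rolls (6+4) = 20. Cumulative: 20
Frame 2: SPARE (6+4=10). 10 + next roll (9) = 19. Cumulative: 39
Frame 3: OPEN (9+0=9). Cumulative: 48
Frame 4: OPEN (2+7=9). Cumulative: 57
Frame 5: OPEN (5+1=6). Cumulative: 63
Frame 6: OPEN (0+3=3). Cumulative: 66
Frame 7: SPARE (6+4=10). 10 + next roll (2) = 12. Cumulative: 78
Frame 8: OPEN (2+4=6). Cumulative: 84
Frame 9: SPARE (9+1=10). 10 + next roll (3) = 13. Cumulative: 97
Frame 10: OPEN. Sum of all frame-10 rolls (3+2) = 5. Cumulative: 102

Answer: 102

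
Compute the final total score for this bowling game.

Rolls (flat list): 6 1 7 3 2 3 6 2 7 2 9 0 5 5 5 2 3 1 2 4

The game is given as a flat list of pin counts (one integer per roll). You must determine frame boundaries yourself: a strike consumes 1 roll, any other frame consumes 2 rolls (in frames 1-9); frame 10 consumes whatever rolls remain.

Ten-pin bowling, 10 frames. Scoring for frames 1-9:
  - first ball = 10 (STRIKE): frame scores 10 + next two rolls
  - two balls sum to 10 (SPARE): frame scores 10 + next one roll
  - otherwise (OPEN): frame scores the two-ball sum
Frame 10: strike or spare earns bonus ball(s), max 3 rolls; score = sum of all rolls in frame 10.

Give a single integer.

Frame 1: OPEN (6+1=7). Cumulative: 7
Frame 2: SPARE (7+3=10). 10 + next roll (2) = 12. Cumulative: 19
Frame 3: OPEN (2+3=5). Cumulative: 24
Frame 4: OPEN (6+2=8). Cumulative: 32
Frame 5: OPEN (7+2=9). Cumulative: 41
Frame 6: OPEN (9+0=9). Cumulative: 50
Frame 7: SPARE (5+5=10). 10 + next roll (5) = 15. Cumulative: 65
Frame 8: OPEN (5+2=7). Cumulative: 72
Frame 9: OPEN (3+1=4). Cumulative: 76
Frame 10: OPEN. Sum of all frame-10 rolls (2+4) = 6. Cumulative: 82

Answer: 82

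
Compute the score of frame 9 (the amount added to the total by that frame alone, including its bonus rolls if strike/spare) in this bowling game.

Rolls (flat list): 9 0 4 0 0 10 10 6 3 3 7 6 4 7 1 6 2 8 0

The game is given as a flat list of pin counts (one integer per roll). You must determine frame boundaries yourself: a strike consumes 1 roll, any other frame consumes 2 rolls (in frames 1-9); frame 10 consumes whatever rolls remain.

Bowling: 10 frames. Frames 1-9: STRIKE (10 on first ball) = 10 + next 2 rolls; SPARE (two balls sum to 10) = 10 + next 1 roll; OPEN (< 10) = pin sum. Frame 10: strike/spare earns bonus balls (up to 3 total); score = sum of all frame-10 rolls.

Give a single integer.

Frame 1: OPEN (9+0=9). Cumulative: 9
Frame 2: OPEN (4+0=4). Cumulative: 13
Frame 3: SPARE (0+10=10). 10 + next roll (10) = 20. Cumulative: 33
Frame 4: STRIKE. 10 + next two rolls (6+3) = 19. Cumulative: 52
Frame 5: OPEN (6+3=9). Cumulative: 61
Frame 6: SPARE (3+7=10). 10 + next roll (6) = 16. Cumulative: 77
Frame 7: SPARE (6+4=10). 10 + next roll (7) = 17. Cumulative: 94
Frame 8: OPEN (7+1=8). Cumulative: 102
Frame 9: OPEN (6+2=8). Cumulative: 110
Frame 10: OPEN. Sum of all frame-10 rolls (8+0) = 8. Cumulative: 118

Answer: 8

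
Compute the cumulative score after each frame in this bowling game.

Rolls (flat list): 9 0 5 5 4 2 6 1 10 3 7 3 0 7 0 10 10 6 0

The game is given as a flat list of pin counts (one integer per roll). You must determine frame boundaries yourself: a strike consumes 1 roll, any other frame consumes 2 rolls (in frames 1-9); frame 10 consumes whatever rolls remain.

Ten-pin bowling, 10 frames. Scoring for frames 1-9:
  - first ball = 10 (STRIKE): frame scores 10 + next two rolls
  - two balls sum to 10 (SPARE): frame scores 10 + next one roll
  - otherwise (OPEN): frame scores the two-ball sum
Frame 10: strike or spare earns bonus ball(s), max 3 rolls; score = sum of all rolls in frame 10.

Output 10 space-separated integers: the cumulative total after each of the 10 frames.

Answer: 9 23 29 36 56 69 72 79 105 121

Derivation:
Frame 1: OPEN (9+0=9). Cumulative: 9
Frame 2: SPARE (5+5=10). 10 + next roll (4) = 14. Cumulative: 23
Frame 3: OPEN (4+2=6). Cumulative: 29
Frame 4: OPEN (6+1=7). Cumulative: 36
Frame 5: STRIKE. 10 + next two rolls (3+7) = 20. Cumulative: 56
Frame 6: SPARE (3+7=10). 10 + next roll (3) = 13. Cumulative: 69
Frame 7: OPEN (3+0=3). Cumulative: 72
Frame 8: OPEN (7+0=7). Cumulative: 79
Frame 9: STRIKE. 10 + next two rolls (10+6) = 26. Cumulative: 105
Frame 10: STRIKE. Sum of all frame-10 rolls (10+6+0) = 16. Cumulative: 121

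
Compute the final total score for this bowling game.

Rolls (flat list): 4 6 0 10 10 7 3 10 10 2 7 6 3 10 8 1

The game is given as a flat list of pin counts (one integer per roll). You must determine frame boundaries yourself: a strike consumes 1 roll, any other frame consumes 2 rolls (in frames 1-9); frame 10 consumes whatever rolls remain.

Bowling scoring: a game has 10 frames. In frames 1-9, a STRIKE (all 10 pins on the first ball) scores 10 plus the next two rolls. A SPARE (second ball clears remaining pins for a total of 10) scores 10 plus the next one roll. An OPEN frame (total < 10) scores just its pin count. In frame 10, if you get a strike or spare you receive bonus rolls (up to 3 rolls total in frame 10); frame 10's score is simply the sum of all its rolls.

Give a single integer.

Answer: 157

Derivation:
Frame 1: SPARE (4+6=10). 10 + next roll (0) = 10. Cumulative: 10
Frame 2: SPARE (0+10=10). 10 + next roll (10) = 20. Cumulative: 30
Frame 3: STRIKE. 10 + next two rolls (7+3) = 20. Cumulative: 50
Frame 4: SPARE (7+3=10). 10 + next roll (10) = 20. Cumulative: 70
Frame 5: STRIKE. 10 + next two rolls (10+2) = 22. Cumulative: 92
Frame 6: STRIKE. 10 + next two rolls (2+7) = 19. Cumulative: 111
Frame 7: OPEN (2+7=9). Cumulative: 120
Frame 8: OPEN (6+3=9). Cumulative: 129
Frame 9: STRIKE. 10 + next two rolls (8+1) = 19. Cumulative: 148
Frame 10: OPEN. Sum of all frame-10 rolls (8+1) = 9. Cumulative: 157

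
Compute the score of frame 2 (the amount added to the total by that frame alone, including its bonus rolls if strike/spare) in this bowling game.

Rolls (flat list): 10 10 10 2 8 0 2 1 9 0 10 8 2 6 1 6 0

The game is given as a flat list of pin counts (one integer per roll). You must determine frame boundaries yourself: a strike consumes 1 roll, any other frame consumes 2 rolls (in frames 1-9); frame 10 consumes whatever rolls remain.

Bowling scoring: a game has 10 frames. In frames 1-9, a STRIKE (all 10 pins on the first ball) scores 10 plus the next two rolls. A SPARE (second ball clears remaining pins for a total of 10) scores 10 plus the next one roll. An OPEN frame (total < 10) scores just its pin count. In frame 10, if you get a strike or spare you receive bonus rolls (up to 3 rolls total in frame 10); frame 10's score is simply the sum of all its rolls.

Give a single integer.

Answer: 22

Derivation:
Frame 1: STRIKE. 10 + next two rolls (10+10) = 30. Cumulative: 30
Frame 2: STRIKE. 10 + next two rolls (10+2) = 22. Cumulative: 52
Frame 3: STRIKE. 10 + next two rolls (2+8) = 20. Cumulative: 72
Frame 4: SPARE (2+8=10). 10 + next roll (0) = 10. Cumulative: 82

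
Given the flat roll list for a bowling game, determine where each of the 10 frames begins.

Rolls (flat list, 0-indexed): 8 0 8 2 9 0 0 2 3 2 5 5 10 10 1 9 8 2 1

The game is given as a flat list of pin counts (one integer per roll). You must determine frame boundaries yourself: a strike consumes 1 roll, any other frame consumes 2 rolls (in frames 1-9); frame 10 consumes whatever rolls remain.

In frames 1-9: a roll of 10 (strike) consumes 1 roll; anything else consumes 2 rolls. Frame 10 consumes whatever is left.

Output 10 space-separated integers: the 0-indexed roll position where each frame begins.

Answer: 0 2 4 6 8 10 12 13 14 16

Derivation:
Frame 1 starts at roll index 0: rolls=8,0 (sum=8), consumes 2 rolls
Frame 2 starts at roll index 2: rolls=8,2 (sum=10), consumes 2 rolls
Frame 3 starts at roll index 4: rolls=9,0 (sum=9), consumes 2 rolls
Frame 4 starts at roll index 6: rolls=0,2 (sum=2), consumes 2 rolls
Frame 5 starts at roll index 8: rolls=3,2 (sum=5), consumes 2 rolls
Frame 6 starts at roll index 10: rolls=5,5 (sum=10), consumes 2 rolls
Frame 7 starts at roll index 12: roll=10 (strike), consumes 1 roll
Frame 8 starts at roll index 13: roll=10 (strike), consumes 1 roll
Frame 9 starts at roll index 14: rolls=1,9 (sum=10), consumes 2 rolls
Frame 10 starts at roll index 16: 3 remaining rolls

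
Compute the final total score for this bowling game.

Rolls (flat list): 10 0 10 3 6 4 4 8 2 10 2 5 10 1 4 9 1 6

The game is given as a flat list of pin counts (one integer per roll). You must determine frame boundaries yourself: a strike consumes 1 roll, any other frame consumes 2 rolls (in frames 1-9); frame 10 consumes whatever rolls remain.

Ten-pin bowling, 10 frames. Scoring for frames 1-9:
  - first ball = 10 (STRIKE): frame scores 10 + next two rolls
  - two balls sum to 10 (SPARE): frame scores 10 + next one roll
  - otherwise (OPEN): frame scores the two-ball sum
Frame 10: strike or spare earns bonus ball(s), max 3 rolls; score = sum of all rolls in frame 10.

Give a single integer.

Answer: 130

Derivation:
Frame 1: STRIKE. 10 + next two rolls (0+10) = 20. Cumulative: 20
Frame 2: SPARE (0+10=10). 10 + next roll (3) = 13. Cumulative: 33
Frame 3: OPEN (3+6=9). Cumulative: 42
Frame 4: OPEN (4+4=8). Cumulative: 50
Frame 5: SPARE (8+2=10). 10 + next roll (10) = 20. Cumulative: 70
Frame 6: STRIKE. 10 + next two rolls (2+5) = 17. Cumulative: 87
Frame 7: OPEN (2+5=7). Cumulative: 94
Frame 8: STRIKE. 10 + next two rolls (1+4) = 15. Cumulative: 109
Frame 9: OPEN (1+4=5). Cumulative: 114
Frame 10: SPARE. Sum of all frame-10 rolls (9+1+6) = 16. Cumulative: 130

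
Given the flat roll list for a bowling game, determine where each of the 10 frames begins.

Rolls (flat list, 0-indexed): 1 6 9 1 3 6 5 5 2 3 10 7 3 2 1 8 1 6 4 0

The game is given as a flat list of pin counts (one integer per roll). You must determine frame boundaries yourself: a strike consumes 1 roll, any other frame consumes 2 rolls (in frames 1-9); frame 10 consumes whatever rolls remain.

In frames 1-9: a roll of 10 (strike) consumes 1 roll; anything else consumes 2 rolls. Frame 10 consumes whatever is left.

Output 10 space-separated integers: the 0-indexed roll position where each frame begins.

Answer: 0 2 4 6 8 10 11 13 15 17

Derivation:
Frame 1 starts at roll index 0: rolls=1,6 (sum=7), consumes 2 rolls
Frame 2 starts at roll index 2: rolls=9,1 (sum=10), consumes 2 rolls
Frame 3 starts at roll index 4: rolls=3,6 (sum=9), consumes 2 rolls
Frame 4 starts at roll index 6: rolls=5,5 (sum=10), consumes 2 rolls
Frame 5 starts at roll index 8: rolls=2,3 (sum=5), consumes 2 rolls
Frame 6 starts at roll index 10: roll=10 (strike), consumes 1 roll
Frame 7 starts at roll index 11: rolls=7,3 (sum=10), consumes 2 rolls
Frame 8 starts at roll index 13: rolls=2,1 (sum=3), consumes 2 rolls
Frame 9 starts at roll index 15: rolls=8,1 (sum=9), consumes 2 rolls
Frame 10 starts at roll index 17: 3 remaining rolls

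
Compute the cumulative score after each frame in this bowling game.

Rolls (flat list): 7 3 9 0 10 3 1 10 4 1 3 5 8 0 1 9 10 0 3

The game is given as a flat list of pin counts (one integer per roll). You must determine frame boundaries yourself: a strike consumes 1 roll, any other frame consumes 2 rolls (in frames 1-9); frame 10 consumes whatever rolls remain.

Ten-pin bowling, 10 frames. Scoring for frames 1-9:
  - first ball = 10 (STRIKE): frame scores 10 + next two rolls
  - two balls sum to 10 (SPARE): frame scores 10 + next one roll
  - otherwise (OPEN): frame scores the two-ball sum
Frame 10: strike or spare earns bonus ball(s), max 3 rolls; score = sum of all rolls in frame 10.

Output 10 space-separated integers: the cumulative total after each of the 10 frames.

Answer: 19 28 42 46 61 66 74 82 102 115

Derivation:
Frame 1: SPARE (7+3=10). 10 + next roll (9) = 19. Cumulative: 19
Frame 2: OPEN (9+0=9). Cumulative: 28
Frame 3: STRIKE. 10 + next two rolls (3+1) = 14. Cumulative: 42
Frame 4: OPEN (3+1=4). Cumulative: 46
Frame 5: STRIKE. 10 + next two rolls (4+1) = 15. Cumulative: 61
Frame 6: OPEN (4+1=5). Cumulative: 66
Frame 7: OPEN (3+5=8). Cumulative: 74
Frame 8: OPEN (8+0=8). Cumulative: 82
Frame 9: SPARE (1+9=10). 10 + next roll (10) = 20. Cumulative: 102
Frame 10: STRIKE. Sum of all frame-10 rolls (10+0+3) = 13. Cumulative: 115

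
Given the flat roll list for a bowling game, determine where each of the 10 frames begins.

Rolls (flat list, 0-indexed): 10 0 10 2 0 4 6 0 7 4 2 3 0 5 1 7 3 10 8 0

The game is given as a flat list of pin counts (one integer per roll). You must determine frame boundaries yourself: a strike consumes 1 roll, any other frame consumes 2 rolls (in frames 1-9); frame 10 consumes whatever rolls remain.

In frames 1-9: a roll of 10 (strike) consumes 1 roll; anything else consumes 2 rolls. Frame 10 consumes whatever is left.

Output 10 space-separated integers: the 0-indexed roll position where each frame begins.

Frame 1 starts at roll index 0: roll=10 (strike), consumes 1 roll
Frame 2 starts at roll index 1: rolls=0,10 (sum=10), consumes 2 rolls
Frame 3 starts at roll index 3: rolls=2,0 (sum=2), consumes 2 rolls
Frame 4 starts at roll index 5: rolls=4,6 (sum=10), consumes 2 rolls
Frame 5 starts at roll index 7: rolls=0,7 (sum=7), consumes 2 rolls
Frame 6 starts at roll index 9: rolls=4,2 (sum=6), consumes 2 rolls
Frame 7 starts at roll index 11: rolls=3,0 (sum=3), consumes 2 rolls
Frame 8 starts at roll index 13: rolls=5,1 (sum=6), consumes 2 rolls
Frame 9 starts at roll index 15: rolls=7,3 (sum=10), consumes 2 rolls
Frame 10 starts at roll index 17: 3 remaining rolls

Answer: 0 1 3 5 7 9 11 13 15 17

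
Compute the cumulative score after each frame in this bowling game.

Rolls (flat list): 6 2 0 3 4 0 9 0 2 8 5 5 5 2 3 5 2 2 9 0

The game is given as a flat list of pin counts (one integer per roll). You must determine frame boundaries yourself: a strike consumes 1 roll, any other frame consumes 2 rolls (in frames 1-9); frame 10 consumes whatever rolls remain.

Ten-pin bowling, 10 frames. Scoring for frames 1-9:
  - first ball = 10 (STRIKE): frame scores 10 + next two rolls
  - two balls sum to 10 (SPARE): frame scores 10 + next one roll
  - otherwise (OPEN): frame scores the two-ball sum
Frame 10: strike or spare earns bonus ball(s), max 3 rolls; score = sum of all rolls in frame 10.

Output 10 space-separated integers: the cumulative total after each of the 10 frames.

Frame 1: OPEN (6+2=8). Cumulative: 8
Frame 2: OPEN (0+3=3). Cumulative: 11
Frame 3: OPEN (4+0=4). Cumulative: 15
Frame 4: OPEN (9+0=9). Cumulative: 24
Frame 5: SPARE (2+8=10). 10 + next roll (5) = 15. Cumulative: 39
Frame 6: SPARE (5+5=10). 10 + next roll (5) = 15. Cumulative: 54
Frame 7: OPEN (5+2=7). Cumulative: 61
Frame 8: OPEN (3+5=8). Cumulative: 69
Frame 9: OPEN (2+2=4). Cumulative: 73
Frame 10: OPEN. Sum of all frame-10 rolls (9+0) = 9. Cumulative: 82

Answer: 8 11 15 24 39 54 61 69 73 82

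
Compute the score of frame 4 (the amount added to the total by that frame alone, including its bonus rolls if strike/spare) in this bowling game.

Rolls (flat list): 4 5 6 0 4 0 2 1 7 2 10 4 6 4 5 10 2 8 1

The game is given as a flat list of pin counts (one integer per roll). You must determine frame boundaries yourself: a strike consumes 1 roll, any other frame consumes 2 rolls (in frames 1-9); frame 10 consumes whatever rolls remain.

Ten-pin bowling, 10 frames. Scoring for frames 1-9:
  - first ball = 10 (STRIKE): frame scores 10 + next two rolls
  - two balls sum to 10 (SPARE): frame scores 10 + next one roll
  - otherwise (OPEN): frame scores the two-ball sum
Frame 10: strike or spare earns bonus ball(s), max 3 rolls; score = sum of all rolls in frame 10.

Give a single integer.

Answer: 3

Derivation:
Frame 1: OPEN (4+5=9). Cumulative: 9
Frame 2: OPEN (6+0=6). Cumulative: 15
Frame 3: OPEN (4+0=4). Cumulative: 19
Frame 4: OPEN (2+1=3). Cumulative: 22
Frame 5: OPEN (7+2=9). Cumulative: 31
Frame 6: STRIKE. 10 + next two rolls (4+6) = 20. Cumulative: 51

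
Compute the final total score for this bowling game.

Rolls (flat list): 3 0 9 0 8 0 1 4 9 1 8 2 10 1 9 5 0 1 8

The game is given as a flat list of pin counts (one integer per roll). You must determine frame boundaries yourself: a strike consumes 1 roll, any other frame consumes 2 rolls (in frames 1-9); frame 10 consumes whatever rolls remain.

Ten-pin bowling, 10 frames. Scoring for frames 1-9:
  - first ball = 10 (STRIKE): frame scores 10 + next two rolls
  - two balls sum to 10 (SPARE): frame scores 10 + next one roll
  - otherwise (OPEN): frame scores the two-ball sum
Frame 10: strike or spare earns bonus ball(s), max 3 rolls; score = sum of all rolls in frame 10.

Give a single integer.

Frame 1: OPEN (3+0=3). Cumulative: 3
Frame 2: OPEN (9+0=9). Cumulative: 12
Frame 3: OPEN (8+0=8). Cumulative: 20
Frame 4: OPEN (1+4=5). Cumulative: 25
Frame 5: SPARE (9+1=10). 10 + next roll (8) = 18. Cumulative: 43
Frame 6: SPARE (8+2=10). 10 + next roll (10) = 20. Cumulative: 63
Frame 7: STRIKE. 10 + next two rolls (1+9) = 20. Cumulative: 83
Frame 8: SPARE (1+9=10). 10 + next roll (5) = 15. Cumulative: 98
Frame 9: OPEN (5+0=5). Cumulative: 103
Frame 10: OPEN. Sum of all frame-10 rolls (1+8) = 9. Cumulative: 112

Answer: 112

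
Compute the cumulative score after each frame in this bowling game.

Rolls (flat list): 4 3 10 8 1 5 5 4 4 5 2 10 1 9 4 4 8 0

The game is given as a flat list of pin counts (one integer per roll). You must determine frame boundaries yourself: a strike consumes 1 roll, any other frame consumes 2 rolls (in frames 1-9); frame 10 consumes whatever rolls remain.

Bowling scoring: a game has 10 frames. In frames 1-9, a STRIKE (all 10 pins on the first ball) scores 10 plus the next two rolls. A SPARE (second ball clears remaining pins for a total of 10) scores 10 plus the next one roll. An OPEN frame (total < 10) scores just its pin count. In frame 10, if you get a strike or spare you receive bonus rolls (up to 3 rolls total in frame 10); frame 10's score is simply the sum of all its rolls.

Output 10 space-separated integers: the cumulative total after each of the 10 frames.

Answer: 7 26 35 49 57 64 84 98 106 114

Derivation:
Frame 1: OPEN (4+3=7). Cumulative: 7
Frame 2: STRIKE. 10 + next two rolls (8+1) = 19. Cumulative: 26
Frame 3: OPEN (8+1=9). Cumulative: 35
Frame 4: SPARE (5+5=10). 10 + next roll (4) = 14. Cumulative: 49
Frame 5: OPEN (4+4=8). Cumulative: 57
Frame 6: OPEN (5+2=7). Cumulative: 64
Frame 7: STRIKE. 10 + next two rolls (1+9) = 20. Cumulative: 84
Frame 8: SPARE (1+9=10). 10 + next roll (4) = 14. Cumulative: 98
Frame 9: OPEN (4+4=8). Cumulative: 106
Frame 10: OPEN. Sum of all frame-10 rolls (8+0) = 8. Cumulative: 114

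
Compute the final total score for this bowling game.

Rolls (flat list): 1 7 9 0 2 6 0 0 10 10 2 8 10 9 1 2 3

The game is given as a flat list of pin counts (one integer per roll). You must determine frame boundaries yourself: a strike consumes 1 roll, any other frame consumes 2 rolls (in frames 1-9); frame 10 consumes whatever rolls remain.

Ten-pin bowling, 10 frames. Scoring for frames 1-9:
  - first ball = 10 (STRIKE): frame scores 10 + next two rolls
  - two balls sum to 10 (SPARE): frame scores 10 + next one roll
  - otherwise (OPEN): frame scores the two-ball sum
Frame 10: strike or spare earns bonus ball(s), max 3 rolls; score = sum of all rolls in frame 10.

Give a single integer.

Frame 1: OPEN (1+7=8). Cumulative: 8
Frame 2: OPEN (9+0=9). Cumulative: 17
Frame 3: OPEN (2+6=8). Cumulative: 25
Frame 4: OPEN (0+0=0). Cumulative: 25
Frame 5: STRIKE. 10 + next two rolls (10+2) = 22. Cumulative: 47
Frame 6: STRIKE. 10 + next two rolls (2+8) = 20. Cumulative: 67
Frame 7: SPARE (2+8=10). 10 + next roll (10) = 20. Cumulative: 87
Frame 8: STRIKE. 10 + next two rolls (9+1) = 20. Cumulative: 107
Frame 9: SPARE (9+1=10). 10 + next roll (2) = 12. Cumulative: 119
Frame 10: OPEN. Sum of all frame-10 rolls (2+3) = 5. Cumulative: 124

Answer: 124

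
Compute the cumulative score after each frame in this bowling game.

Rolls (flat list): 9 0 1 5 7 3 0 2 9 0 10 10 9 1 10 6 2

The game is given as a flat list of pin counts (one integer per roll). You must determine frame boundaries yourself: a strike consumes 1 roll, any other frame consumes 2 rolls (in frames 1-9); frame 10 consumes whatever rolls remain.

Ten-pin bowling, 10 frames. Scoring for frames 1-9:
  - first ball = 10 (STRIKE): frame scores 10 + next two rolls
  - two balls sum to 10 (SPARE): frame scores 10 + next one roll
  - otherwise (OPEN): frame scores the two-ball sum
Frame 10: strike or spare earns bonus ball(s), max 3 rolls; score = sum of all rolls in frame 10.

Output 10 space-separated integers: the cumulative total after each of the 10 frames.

Answer: 9 15 25 27 36 65 85 105 123 131

Derivation:
Frame 1: OPEN (9+0=9). Cumulative: 9
Frame 2: OPEN (1+5=6). Cumulative: 15
Frame 3: SPARE (7+3=10). 10 + next roll (0) = 10. Cumulative: 25
Frame 4: OPEN (0+2=2). Cumulative: 27
Frame 5: OPEN (9+0=9). Cumulative: 36
Frame 6: STRIKE. 10 + next two rolls (10+9) = 29. Cumulative: 65
Frame 7: STRIKE. 10 + next two rolls (9+1) = 20. Cumulative: 85
Frame 8: SPARE (9+1=10). 10 + next roll (10) = 20. Cumulative: 105
Frame 9: STRIKE. 10 + next two rolls (6+2) = 18. Cumulative: 123
Frame 10: OPEN. Sum of all frame-10 rolls (6+2) = 8. Cumulative: 131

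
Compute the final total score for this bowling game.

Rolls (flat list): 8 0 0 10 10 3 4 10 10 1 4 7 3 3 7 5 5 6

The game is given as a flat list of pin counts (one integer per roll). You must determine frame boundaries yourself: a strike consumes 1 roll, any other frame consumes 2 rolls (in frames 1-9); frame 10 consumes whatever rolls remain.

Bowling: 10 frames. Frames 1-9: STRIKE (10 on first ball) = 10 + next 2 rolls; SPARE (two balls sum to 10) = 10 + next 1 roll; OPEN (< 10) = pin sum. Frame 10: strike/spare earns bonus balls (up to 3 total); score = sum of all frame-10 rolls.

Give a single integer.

Frame 1: OPEN (8+0=8). Cumulative: 8
Frame 2: SPARE (0+10=10). 10 + next roll (10) = 20. Cumulative: 28
Frame 3: STRIKE. 10 + next two rolls (3+4) = 17. Cumulative: 45
Frame 4: OPEN (3+4=7). Cumulative: 52
Frame 5: STRIKE. 10 + next two rolls (10+1) = 21. Cumulative: 73
Frame 6: STRIKE. 10 + next two rolls (1+4) = 15. Cumulative: 88
Frame 7: OPEN (1+4=5). Cumulative: 93
Frame 8: SPARE (7+3=10). 10 + next roll (3) = 13. Cumulative: 106
Frame 9: SPARE (3+7=10). 10 + next roll (5) = 15. Cumulative: 121
Frame 10: SPARE. Sum of all frame-10 rolls (5+5+6) = 16. Cumulative: 137

Answer: 137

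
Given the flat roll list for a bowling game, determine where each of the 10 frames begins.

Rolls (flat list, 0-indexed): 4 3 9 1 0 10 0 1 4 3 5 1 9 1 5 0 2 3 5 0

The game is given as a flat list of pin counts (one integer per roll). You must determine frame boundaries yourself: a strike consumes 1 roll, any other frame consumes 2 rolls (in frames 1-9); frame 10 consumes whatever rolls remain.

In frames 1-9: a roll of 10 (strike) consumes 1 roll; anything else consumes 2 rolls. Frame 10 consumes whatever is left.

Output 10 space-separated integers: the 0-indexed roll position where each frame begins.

Answer: 0 2 4 6 8 10 12 14 16 18

Derivation:
Frame 1 starts at roll index 0: rolls=4,3 (sum=7), consumes 2 rolls
Frame 2 starts at roll index 2: rolls=9,1 (sum=10), consumes 2 rolls
Frame 3 starts at roll index 4: rolls=0,10 (sum=10), consumes 2 rolls
Frame 4 starts at roll index 6: rolls=0,1 (sum=1), consumes 2 rolls
Frame 5 starts at roll index 8: rolls=4,3 (sum=7), consumes 2 rolls
Frame 6 starts at roll index 10: rolls=5,1 (sum=6), consumes 2 rolls
Frame 7 starts at roll index 12: rolls=9,1 (sum=10), consumes 2 rolls
Frame 8 starts at roll index 14: rolls=5,0 (sum=5), consumes 2 rolls
Frame 9 starts at roll index 16: rolls=2,3 (sum=5), consumes 2 rolls
Frame 10 starts at roll index 18: 2 remaining rolls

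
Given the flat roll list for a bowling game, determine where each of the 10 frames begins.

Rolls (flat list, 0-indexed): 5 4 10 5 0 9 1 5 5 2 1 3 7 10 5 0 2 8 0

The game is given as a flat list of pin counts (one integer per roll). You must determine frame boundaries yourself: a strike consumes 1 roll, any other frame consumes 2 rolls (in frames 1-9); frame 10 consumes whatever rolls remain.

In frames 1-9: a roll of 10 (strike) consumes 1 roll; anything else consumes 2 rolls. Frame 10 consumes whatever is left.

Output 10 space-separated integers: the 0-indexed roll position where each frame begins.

Answer: 0 2 3 5 7 9 11 13 14 16

Derivation:
Frame 1 starts at roll index 0: rolls=5,4 (sum=9), consumes 2 rolls
Frame 2 starts at roll index 2: roll=10 (strike), consumes 1 roll
Frame 3 starts at roll index 3: rolls=5,0 (sum=5), consumes 2 rolls
Frame 4 starts at roll index 5: rolls=9,1 (sum=10), consumes 2 rolls
Frame 5 starts at roll index 7: rolls=5,5 (sum=10), consumes 2 rolls
Frame 6 starts at roll index 9: rolls=2,1 (sum=3), consumes 2 rolls
Frame 7 starts at roll index 11: rolls=3,7 (sum=10), consumes 2 rolls
Frame 8 starts at roll index 13: roll=10 (strike), consumes 1 roll
Frame 9 starts at roll index 14: rolls=5,0 (sum=5), consumes 2 rolls
Frame 10 starts at roll index 16: 3 remaining rolls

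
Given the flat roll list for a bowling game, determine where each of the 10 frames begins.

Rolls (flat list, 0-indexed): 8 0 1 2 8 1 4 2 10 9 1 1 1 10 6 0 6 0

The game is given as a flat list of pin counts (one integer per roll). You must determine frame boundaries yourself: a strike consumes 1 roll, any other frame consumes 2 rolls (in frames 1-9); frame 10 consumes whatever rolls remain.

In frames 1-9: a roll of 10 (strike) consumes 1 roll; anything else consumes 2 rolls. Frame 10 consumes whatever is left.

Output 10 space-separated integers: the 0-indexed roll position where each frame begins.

Frame 1 starts at roll index 0: rolls=8,0 (sum=8), consumes 2 rolls
Frame 2 starts at roll index 2: rolls=1,2 (sum=3), consumes 2 rolls
Frame 3 starts at roll index 4: rolls=8,1 (sum=9), consumes 2 rolls
Frame 4 starts at roll index 6: rolls=4,2 (sum=6), consumes 2 rolls
Frame 5 starts at roll index 8: roll=10 (strike), consumes 1 roll
Frame 6 starts at roll index 9: rolls=9,1 (sum=10), consumes 2 rolls
Frame 7 starts at roll index 11: rolls=1,1 (sum=2), consumes 2 rolls
Frame 8 starts at roll index 13: roll=10 (strike), consumes 1 roll
Frame 9 starts at roll index 14: rolls=6,0 (sum=6), consumes 2 rolls
Frame 10 starts at roll index 16: 2 remaining rolls

Answer: 0 2 4 6 8 9 11 13 14 16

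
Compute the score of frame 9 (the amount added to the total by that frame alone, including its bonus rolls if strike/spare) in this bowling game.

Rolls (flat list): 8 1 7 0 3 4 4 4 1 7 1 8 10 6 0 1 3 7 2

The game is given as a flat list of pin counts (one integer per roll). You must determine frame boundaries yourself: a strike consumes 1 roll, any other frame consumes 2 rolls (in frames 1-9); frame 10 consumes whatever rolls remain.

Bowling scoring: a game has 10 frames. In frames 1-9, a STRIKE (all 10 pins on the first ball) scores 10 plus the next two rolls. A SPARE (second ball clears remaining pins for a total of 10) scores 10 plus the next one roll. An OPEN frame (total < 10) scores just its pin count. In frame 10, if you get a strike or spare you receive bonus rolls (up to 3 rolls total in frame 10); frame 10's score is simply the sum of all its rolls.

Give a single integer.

Frame 1: OPEN (8+1=9). Cumulative: 9
Frame 2: OPEN (7+0=7). Cumulative: 16
Frame 3: OPEN (3+4=7). Cumulative: 23
Frame 4: OPEN (4+4=8). Cumulative: 31
Frame 5: OPEN (1+7=8). Cumulative: 39
Frame 6: OPEN (1+8=9). Cumulative: 48
Frame 7: STRIKE. 10 + next two rolls (6+0) = 16. Cumulative: 64
Frame 8: OPEN (6+0=6). Cumulative: 70
Frame 9: OPEN (1+3=4). Cumulative: 74
Frame 10: OPEN. Sum of all frame-10 rolls (7+2) = 9. Cumulative: 83

Answer: 4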